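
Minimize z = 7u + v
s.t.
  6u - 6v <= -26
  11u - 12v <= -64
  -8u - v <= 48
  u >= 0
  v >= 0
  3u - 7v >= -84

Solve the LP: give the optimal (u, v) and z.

u = 0, v = 16/3, minimum z = 16/3

Corner points and z = 7u + v:
  (12, 49/3) → z = 301/3
  (161/12, 71/4) → z = 335/3
  (0, 16/3) → z = 16/3
  (0, 12) → z = 12

At the optimal vertex, 11u - 12v = -64 and u = 0.
Solving simultaneously gives u = 0, v = 16/3.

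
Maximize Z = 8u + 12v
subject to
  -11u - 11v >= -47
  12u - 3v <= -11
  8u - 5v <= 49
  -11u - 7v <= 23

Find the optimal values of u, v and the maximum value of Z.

u = -291/22, v = 35/2, maximum Z = 1146/11

Corner points and Z = 8u + 12v:
  (4/33, 137/33) → Z = 1676/33
  (-291/22, 35/2) → Z = 1146/11
  (-146/117, -155/117) → Z = -3028/117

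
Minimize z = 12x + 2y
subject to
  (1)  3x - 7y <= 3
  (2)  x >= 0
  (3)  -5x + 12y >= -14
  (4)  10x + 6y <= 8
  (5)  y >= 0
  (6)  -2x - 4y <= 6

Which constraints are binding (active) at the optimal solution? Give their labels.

Feasible corners and z = 12x + 2y:
  (0, 4/3) → z = 8/3
  (0, 0) → z = 0
  (4/5, 0) → z = 48/5

The minimum is at (0, 0). Substituting into each constraint, equality holds for (2) and (5); the remaining constraints have slack.

(2) and (5)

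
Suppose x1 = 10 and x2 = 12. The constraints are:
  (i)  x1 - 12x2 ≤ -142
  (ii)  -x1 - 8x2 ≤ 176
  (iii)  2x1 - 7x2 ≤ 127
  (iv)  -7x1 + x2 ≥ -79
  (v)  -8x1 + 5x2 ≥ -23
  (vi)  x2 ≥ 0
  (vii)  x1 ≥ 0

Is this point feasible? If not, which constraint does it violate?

Constraint (i): x1 - 12x2 = -134, which is not ≤ -142. All other constraints are satisfied.

not feasible — violates (i)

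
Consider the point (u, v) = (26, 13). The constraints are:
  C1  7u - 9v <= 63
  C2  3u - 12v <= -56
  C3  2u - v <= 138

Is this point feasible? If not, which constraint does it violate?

not feasible — violates C1

Constraint C1: 7u - 9v = 65, which is not ≤ 63. All other constraints are satisfied.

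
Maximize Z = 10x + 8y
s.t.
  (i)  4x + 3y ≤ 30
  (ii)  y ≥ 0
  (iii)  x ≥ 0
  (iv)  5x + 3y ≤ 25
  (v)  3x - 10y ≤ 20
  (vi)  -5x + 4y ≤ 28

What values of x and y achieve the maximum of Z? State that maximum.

x = 16/35, y = 53/7, maximum Z = 456/7

Extreme points and Z = 10x + 8y:
  (0, 0) → Z = 0
  (5, 0) → Z = 50
  (0, 7) → Z = 56
  (16/35, 53/7) → Z = 456/7

At the optimal vertex, 5x + 3y = 25 and -5x + 4y = 28.
Solving simultaneously gives x = 16/35, y = 53/7.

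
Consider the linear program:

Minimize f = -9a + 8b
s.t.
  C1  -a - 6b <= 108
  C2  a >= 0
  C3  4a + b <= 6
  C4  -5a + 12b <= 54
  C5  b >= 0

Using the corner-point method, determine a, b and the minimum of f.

Feasible corners and f = -9a + 8b:
  (0, 9/2) → f = 36
  (0, 0) → f = 0
  (18/53, 246/53) → f = 1806/53
  (3/2, 0) → f = -27/2

At the optimal vertex, 4a + b = 6 and b = 0.
Solving simultaneously gives a = 3/2, b = 0.

a = 3/2, b = 0, minimum f = -27/2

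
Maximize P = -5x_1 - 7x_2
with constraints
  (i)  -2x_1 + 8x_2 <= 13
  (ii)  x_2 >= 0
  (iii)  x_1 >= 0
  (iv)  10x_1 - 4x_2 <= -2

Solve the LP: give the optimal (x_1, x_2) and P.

x_1 = 0, x_2 = 1/2, maximum P = -7/2

Vertices and P = -5x_1 - 7x_2:
  (0, 13/8) → P = -91/8
  (1/2, 7/4) → P = -59/4
  (0, 1/2) → P = -7/2

The optimum lies where x_1 = 0 and 10x_1 - 4x_2 = -2.
Solving simultaneously gives x_1 = 0, x_2 = 1/2.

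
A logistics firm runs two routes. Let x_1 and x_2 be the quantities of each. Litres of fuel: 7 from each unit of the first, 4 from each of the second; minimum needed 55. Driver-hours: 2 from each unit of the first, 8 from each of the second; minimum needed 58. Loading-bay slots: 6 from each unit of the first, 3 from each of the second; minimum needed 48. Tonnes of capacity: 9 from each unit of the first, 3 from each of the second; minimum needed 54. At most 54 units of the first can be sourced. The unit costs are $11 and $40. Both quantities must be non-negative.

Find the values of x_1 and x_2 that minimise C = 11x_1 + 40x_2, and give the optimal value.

Feasible corners and C = 11x_1 + 40x_2:
  (0, 18) → C = 720
  (29, 0) → C = 319
  (54, 0) → C = 594
  (5, 6) → C = 295
  (2, 12) → C = 502
The feasible region is unbounded (it extends along (0, 1)), but C strictly increases along every unbounded feasible direction, so there is no improving ray and the minimum is attained at a vertex.

The binding constraints are 2x_1 + 8x_2 = 58 and 6x_1 + 3x_2 = 48.
Solving simultaneously gives x_1 = 5, x_2 = 6.

x_1 = 5, x_2 = 6, minimum C = 295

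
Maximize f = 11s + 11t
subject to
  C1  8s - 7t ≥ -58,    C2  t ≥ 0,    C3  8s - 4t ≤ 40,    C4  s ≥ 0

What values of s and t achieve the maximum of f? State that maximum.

Feasible corners and f = 11s + 11t:
  (64/3, 98/3) → f = 594
  (0, 58/7) → f = 638/7
  (5, 0) → f = 55
  (0, 0) → f = 0

s = 64/3, t = 98/3, maximum f = 594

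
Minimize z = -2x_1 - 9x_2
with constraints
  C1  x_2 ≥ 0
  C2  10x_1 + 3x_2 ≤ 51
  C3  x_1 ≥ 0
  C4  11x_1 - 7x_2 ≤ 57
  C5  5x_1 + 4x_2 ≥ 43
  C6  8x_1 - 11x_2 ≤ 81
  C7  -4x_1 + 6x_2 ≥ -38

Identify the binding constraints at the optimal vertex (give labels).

Extreme points and z = -2x_1 - 9x_2:
  (0, 17) → z = -153
  (3, 7) → z = -69
  (0, 43/4) → z = -387/4

The minimum is at (0, 17). Substituting into each constraint, equality holds for C2 and C3; the remaining constraints have slack.

C2 and C3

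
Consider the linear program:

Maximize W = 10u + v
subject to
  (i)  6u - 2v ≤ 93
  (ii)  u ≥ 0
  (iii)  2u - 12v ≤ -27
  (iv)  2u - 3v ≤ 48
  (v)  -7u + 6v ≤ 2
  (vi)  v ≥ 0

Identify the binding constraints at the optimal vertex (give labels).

(i) and (v)

Feasible corners and W = 10u + v:
  (585/34, 87/17) → W = 3012/17
  (281/11, 663/22) → W = 6283/22
  (23/12, 185/72) → W = 1565/72

The maximum is at (281/11, 663/22). Substituting into each constraint, equality holds for (i) and (v); the remaining constraints have slack.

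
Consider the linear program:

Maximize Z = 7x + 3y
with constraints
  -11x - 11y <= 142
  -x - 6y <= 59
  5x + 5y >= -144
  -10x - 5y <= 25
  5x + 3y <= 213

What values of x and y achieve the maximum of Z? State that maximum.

The binding constraints are -x - 6y = 59 and 5x + 3y = 213.
Solving simultaneously gives x = 485/9, y = -508/27.

x = 485/9, y = -508/27, maximum Z = 2887/9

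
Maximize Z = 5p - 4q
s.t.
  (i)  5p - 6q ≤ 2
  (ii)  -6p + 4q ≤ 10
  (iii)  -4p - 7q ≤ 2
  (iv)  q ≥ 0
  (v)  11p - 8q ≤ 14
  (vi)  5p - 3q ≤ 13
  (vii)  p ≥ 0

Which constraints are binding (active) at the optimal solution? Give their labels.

Feasible corners and Z = 5p - 4q:
  (2/5, 0) → Z = 2
  (34/13, 24/13) → Z = 74/13
  (41, 64) → Z = -51
  (0, 5/2) → Z = -10
  (0, 0) → Z = 0
  (62/7, 73/7) → Z = 18/7

The maximum is at (34/13, 24/13). Substituting into each constraint, equality holds for (i) and (v); the remaining constraints have slack.

(i) and (v)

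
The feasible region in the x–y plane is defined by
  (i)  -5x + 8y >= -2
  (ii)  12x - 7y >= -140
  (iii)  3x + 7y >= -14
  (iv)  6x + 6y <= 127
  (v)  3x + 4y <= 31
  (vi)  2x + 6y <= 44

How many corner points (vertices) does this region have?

5

The feasible vertices (each the meet of two boundaries and inside every other half-plane) are:
  (-98/59, -76/59)
  (64/11, 149/44)
  (-154/15, 12/5)
  (-266/43, 404/43)
  (1, 7)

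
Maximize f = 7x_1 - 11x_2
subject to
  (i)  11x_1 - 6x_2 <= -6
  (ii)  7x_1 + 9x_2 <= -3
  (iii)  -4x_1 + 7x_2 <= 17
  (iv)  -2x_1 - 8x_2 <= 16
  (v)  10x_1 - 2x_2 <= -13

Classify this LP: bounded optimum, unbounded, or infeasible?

bounded optimum

Feasible corners and f = 7x_1 - 11x_2:
  (-174/85, 107/85) → f = -479/17
  (-123/104, 61/104) → f = -383/26
  (-124/23, -15/23) → f = -703/23
  (-34/21, -67/42) → f = 87/14
The feasible region has finitely many vertices and no improving ray; the maximum is 87/14 at (-34/21, -67/42).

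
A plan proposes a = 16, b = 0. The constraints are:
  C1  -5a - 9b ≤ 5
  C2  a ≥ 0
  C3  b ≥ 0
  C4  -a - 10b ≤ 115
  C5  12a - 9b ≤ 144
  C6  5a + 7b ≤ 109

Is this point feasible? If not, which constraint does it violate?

not feasible — violates C5

Constraint C5: 12a - 9b = 192, which is not ≤ 144. All other constraints are satisfied.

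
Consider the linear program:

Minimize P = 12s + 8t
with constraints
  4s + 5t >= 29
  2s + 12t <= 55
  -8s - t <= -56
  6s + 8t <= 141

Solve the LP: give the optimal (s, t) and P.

s = 251/36, t = 2/9, minimum P = 769/9

Extreme points and P = 12s + 8t:
  (251/36, 2/9) → P = 769/9
  (617/94, 164/47) → P = 5014/47
  (313/14, 6/7) → P = 1926/7
The feasible region is unbounded (it extends along (4, -3), (5, -4)), but P strictly increases along every unbounded feasible direction, so there is no improving ray and the minimum is attained at a vertex.

The optimum lies where 4s + 5t = 29 and -8s - t = -56.
Solving simultaneously gives s = 251/36, t = 2/9.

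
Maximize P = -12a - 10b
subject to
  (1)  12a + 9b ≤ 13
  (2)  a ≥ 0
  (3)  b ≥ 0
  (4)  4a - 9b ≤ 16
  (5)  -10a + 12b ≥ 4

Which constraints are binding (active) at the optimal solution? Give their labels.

Feasible corners and P = -12a - 10b:
  (0, 13/9) → P = -130/9
  (20/39, 89/117) → P = -1610/117
  (0, 1/3) → P = -10/3

The maximum is at (0, 1/3). Substituting into each constraint, equality holds for (2) and (5); the remaining constraints have slack.

(2) and (5)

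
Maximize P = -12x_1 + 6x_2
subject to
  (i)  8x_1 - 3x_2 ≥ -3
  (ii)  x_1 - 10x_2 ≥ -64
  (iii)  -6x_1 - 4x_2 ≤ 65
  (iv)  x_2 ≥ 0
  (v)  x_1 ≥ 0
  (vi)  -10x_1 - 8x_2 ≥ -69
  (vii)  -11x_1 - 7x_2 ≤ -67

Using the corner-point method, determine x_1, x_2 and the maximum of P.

The binding constraints are -10x_1 - 8x_2 = -69 and -11x_1 - 7x_2 = -67.
Solving simultaneously gives x_1 = 53/18, x_2 = 89/18.

x_1 = 53/18, x_2 = 89/18, maximum P = -17/3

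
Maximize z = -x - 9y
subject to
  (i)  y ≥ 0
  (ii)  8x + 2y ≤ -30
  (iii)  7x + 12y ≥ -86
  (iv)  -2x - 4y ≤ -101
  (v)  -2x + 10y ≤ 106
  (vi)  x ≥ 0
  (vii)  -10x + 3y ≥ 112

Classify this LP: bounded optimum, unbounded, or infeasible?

infeasible

The boundaries x = 0 and -10x + 3y = 112 meet at (0, 112/3), but that point violates 8x + 2y ≤ -30. Every candidate vertex is excluded by some other constraint, so the feasible region is empty.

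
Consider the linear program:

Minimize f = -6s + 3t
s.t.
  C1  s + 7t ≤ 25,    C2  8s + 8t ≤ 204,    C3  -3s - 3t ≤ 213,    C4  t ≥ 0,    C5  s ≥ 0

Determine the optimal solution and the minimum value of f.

s = 25, t = 0, minimum f = -150

Vertices and f = -6s + 3t:
  (25, 0) → f = -150
  (0, 25/7) → f = 75/7
  (0, 0) → f = 0

The binding constraints are s + 7t = 25 and t = 0.
Solving simultaneously gives s = 25, t = 0.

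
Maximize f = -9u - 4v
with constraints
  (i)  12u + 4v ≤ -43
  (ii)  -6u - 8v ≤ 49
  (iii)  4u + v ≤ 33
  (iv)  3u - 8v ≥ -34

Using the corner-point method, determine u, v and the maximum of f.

Feasible corners and f = -9u - 4v:
  (-37/18, -55/12) → f = 221/6
  (-40/9, 31/12) → f = 89/3
  (-83/9, 19/24) → f = 479/6

The binding constraints are -6u - 8v = 49 and 3u - 8v = -34.
Solving simultaneously gives u = -83/9, v = 19/24.

u = -83/9, v = 19/24, maximum f = 479/6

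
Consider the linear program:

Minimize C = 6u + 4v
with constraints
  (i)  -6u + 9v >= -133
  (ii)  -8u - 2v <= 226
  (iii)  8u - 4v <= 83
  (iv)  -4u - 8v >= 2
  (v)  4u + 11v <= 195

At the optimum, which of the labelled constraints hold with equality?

Vertices and C = 6u + 4v:
  (-442/21, -605/21) → C = -5072/21
  (215/48, -283/24) → C = -487/24
  (-451/14, 111/7) → C = -909/7
  (41/5, -87/20) → C = 159/5

The minimum is at (-442/21, -605/21). Substituting into each constraint, equality holds for (i) and (ii); the remaining constraints have slack.

(i) and (ii)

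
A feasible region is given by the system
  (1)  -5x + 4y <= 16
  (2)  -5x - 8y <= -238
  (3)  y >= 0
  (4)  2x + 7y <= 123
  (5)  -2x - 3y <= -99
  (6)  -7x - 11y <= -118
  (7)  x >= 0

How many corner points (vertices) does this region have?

3

Of the 21 pairwise boundary intersections, those satisfying every inequality are:
  (123/2, 0)
  (99/2, 0)
  (81/2, 6)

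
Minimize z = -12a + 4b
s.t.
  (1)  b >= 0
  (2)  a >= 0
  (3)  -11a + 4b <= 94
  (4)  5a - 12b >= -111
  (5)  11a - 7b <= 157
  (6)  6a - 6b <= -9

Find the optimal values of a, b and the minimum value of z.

a = 93/7, b = 207/14, minimum z = -702/7

Extreme points and z = -12a + 4b:
  (0, 37/4) → z = 37
  (0, 3/2) → z = 6
  (93/7, 207/14) → z = -702/7

At the optimal vertex, 5a - 12b = -111 and 6a - 6b = -9.
Solving simultaneously gives a = 93/7, b = 207/14.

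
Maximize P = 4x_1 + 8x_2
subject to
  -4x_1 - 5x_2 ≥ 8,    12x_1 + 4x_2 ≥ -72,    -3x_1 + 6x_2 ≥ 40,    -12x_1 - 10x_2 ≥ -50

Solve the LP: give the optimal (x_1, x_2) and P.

The binding constraints are -4x_1 - 5x_2 = 8 and 12x_1 + 4x_2 = -72.
Solving simultaneously gives x_1 = -82/11, x_2 = 48/11.

x_1 = -82/11, x_2 = 48/11, maximum P = 56/11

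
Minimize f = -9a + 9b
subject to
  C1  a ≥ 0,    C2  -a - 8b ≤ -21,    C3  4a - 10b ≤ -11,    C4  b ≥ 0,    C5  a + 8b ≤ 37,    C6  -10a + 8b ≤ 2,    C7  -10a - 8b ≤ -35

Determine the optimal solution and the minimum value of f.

a = 47/7, b = 53/14, minimum f = -369/14

Vertices and f = -9a + 9b:
  (61/21, 95/42) → f = -81/14
  (19/11, 53/22) → f = 135/22
  (47/7, 53/14) → f = -369/14
  (35/11, 93/22) → f = 207/22

The binding constraints are 4a - 10b = -11 and a + 8b = 37.
Solving simultaneously gives a = 47/7, b = 53/14.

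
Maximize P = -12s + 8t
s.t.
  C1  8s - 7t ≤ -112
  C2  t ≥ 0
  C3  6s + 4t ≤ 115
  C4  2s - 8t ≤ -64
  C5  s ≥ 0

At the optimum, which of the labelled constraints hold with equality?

C3 and C5

Vertices and P = -12s + 8t:
  (357/74, 796/37) → P = 4226/37
  (0, 16) → P = 128
  (0, 115/4) → P = 230

The maximum is at (0, 115/4). Substituting into each constraint, equality holds for C3 and C5; the remaining constraints have slack.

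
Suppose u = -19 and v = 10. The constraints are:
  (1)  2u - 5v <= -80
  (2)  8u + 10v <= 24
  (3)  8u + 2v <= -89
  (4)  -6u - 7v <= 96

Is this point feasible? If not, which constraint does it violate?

feasible

(1): -88 ≤ -80 ✓
(2): -52 ≤ 24 ✓
(3): -132 ≤ -89 ✓
(4): 44 ≤ 96 ✓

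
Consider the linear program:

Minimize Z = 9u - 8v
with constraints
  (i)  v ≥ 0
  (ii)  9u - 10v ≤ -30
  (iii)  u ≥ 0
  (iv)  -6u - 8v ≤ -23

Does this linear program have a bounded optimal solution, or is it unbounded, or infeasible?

unbounded

From the feasible point (0, 3), moving in the direction (0, 1) keeps every constraint satisfied while Z decreases without bound.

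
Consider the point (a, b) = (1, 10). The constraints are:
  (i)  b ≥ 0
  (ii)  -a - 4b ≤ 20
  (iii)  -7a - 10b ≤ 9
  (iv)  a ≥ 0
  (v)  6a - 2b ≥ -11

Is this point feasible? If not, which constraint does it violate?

not feasible — violates (v)

Constraint (v): 6a - 2b = -14, which is not ≥ -11. All other constraints are satisfied.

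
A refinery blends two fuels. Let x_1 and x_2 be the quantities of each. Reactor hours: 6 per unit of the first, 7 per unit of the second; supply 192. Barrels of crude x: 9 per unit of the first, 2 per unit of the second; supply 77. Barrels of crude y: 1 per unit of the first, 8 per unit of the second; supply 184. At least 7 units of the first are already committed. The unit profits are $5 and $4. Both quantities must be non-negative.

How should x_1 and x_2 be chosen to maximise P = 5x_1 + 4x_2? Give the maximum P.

Feasible corners and P = 5x_1 + 4x_2:
  (77/9, 0) → P = 385/9
  (7, 0) → P = 35
  (7, 7) → P = 63

x_1 = 7, x_2 = 7, maximum P = 63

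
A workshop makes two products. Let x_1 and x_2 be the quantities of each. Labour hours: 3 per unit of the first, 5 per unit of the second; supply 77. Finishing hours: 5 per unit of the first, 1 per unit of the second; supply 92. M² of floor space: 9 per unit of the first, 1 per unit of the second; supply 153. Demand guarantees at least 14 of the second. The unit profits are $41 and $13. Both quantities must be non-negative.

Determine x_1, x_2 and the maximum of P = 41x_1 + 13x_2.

Feasible corners and P = 41x_1 + 13x_2:
  (0, 77/5) → P = 1001/5
  (0, 14) → P = 182
  (7/3, 14) → P = 833/3

The optimum lies where 3x_1 + 5x_2 = 77 and x_2 = 14.
Solving simultaneously gives x_1 = 7/3, x_2 = 14.

x_1 = 7/3, x_2 = 14, maximum P = 833/3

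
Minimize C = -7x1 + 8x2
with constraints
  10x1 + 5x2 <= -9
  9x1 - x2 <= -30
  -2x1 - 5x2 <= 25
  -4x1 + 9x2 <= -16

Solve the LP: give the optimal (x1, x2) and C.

The binding constraints are 9x1 - x2 = -30 and -2x1 - 5x2 = 25.
Solving simultaneously gives x1 = -175/47, x2 = -165/47.

x1 = -175/47, x2 = -165/47, minimum C = -95/47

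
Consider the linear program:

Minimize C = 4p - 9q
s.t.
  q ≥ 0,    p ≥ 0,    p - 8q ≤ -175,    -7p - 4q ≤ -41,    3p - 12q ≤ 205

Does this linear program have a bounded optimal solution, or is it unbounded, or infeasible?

From the feasible point (0, 175/8), moving in the direction (0, 1) keeps every constraint satisfied while C decreases without bound.

unbounded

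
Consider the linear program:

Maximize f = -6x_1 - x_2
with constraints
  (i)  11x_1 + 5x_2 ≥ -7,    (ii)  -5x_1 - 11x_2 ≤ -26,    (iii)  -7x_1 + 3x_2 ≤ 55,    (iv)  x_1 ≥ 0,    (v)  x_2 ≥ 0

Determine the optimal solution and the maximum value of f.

x_1 = 0, x_2 = 26/11, maximum f = -26/11

Feasible corners and f = -6x_1 - x_2:
  (0, 26/11) → f = -26/11
  (26/5, 0) → f = -156/5
  (0, 55/3) → f = -55/3
The feasible region is unbounded (it extends along (3, 7), (1, 0)), but f strictly decreases along every unbounded feasible direction, so there is no improving ray and the maximum is attained at a vertex.

The binding constraints are -5x_1 - 11x_2 = -26 and x_1 = 0.
Solving simultaneously gives x_1 = 0, x_2 = 26/11.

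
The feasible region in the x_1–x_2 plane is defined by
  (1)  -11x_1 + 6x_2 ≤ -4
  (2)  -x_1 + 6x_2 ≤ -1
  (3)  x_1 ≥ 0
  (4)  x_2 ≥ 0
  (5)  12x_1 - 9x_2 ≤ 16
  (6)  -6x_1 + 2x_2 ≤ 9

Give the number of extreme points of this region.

3

The feasible vertices (each the meet of two boundaries and inside every other half-plane) are:
  (1, 0)
  (29/21, 4/63)
  (4/3, 0)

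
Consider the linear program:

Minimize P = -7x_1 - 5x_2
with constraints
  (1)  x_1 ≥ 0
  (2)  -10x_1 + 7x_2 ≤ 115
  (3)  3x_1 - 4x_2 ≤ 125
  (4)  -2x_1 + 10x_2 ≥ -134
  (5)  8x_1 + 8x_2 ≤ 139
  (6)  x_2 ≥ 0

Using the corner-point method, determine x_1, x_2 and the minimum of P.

x_1 = 139/8, x_2 = 0, minimum P = -973/8

Vertices and P = -7x_1 - 5x_2:
  (0, 115/7) → P = -575/7
  (0, 0) → P = 0
  (53/136, 1155/68) → P = -11921/136
  (139/8, 0) → P = -973/8

The optimum lies where 8x_1 + 8x_2 = 139 and x_2 = 0.
Solving simultaneously gives x_1 = 139/8, x_2 = 0.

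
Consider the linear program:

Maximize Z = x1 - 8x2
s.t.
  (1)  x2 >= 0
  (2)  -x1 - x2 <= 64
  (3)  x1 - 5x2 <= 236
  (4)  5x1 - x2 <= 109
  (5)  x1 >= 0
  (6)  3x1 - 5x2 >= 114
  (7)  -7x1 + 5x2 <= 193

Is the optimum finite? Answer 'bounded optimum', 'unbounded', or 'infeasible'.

infeasible

The boundaries x2 = 0 and x1 - 5x2 = 236 meet at (236, 0), but that point violates 5x1 - x2 ≤ 109. Every candidate vertex is excluded by some other constraint, so the feasible region is empty.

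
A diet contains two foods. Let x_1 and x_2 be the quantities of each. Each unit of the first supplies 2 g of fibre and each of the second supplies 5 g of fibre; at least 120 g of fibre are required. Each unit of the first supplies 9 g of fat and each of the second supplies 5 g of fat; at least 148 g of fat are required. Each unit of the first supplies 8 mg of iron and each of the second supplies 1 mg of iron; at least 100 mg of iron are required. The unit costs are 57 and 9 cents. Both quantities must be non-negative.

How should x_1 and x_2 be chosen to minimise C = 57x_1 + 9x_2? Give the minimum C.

x_1 = 10, x_2 = 20, minimum C = 750

Vertices and C = 57x_1 + 9x_2:
  (0, 100) → C = 900
  (60, 0) → C = 3420
  (10, 20) → C = 750
The feasible region is unbounded (it extends along (0, 1), (1, 0)), but C strictly increases along every unbounded feasible direction, so there is no improving ray and the minimum is attained at a vertex.

The binding constraints are 2x_1 + 5x_2 = 120 and 8x_1 + x_2 = 100.
Solving simultaneously gives x_1 = 10, x_2 = 20.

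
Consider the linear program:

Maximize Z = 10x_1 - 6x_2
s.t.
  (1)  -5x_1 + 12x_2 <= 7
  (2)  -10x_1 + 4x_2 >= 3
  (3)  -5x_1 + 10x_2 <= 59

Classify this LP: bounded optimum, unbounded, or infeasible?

unbounded

From the feasible point (-2/25, 11/20), moving in the direction (-4, -10) keeps every constraint satisfied while Z increases without bound.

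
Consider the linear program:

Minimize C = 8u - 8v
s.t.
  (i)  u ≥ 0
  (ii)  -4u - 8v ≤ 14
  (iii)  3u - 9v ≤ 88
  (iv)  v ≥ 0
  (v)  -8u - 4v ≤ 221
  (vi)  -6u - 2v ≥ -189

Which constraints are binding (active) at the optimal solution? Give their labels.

(i) and (vi)

Extreme points and C = 8u - 8v:
  (0, 0) → C = 0
  (0, 189/2) → C = -756
  (88/3, 0) → C = 704/3
  (1877/60, 13/20) → C = 3676/15

The minimum is at (0, 189/2). Substituting into each constraint, equality holds for (i) and (vi); the remaining constraints have slack.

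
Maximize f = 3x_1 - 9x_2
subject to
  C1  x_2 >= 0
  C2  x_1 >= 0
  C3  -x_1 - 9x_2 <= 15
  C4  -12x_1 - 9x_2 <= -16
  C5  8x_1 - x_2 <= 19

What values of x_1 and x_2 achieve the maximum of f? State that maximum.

Corner points and f = 3x_1 - 9x_2:
  (4/3, 0) → f = 4
  (19/8, 0) → f = 57/8
  (0, 16/9) → f = -16
The feasible region is unbounded (it extends along (0, 1), (1, 8)), but f strictly decreases along every unbounded feasible direction, so there is no improving ray and the maximum is attained at a vertex.

At the optimal vertex, x_2 = 0 and 8x_1 - x_2 = 19.
Solving simultaneously gives x_1 = 19/8, x_2 = 0.

x_1 = 19/8, x_2 = 0, maximum f = 57/8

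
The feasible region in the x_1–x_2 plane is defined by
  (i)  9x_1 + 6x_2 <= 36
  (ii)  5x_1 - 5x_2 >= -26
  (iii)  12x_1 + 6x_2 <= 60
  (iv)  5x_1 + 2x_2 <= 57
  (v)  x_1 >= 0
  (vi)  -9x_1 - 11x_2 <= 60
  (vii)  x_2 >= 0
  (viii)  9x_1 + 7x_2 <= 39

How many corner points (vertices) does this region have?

Intersecting each pair of boundary lines and keeping only the points that satisfy every inequality leaves:
  (4, 0)
  (2, 3)
  (0, 26/5)
  (13/80, 429/80)
  (0, 0)

5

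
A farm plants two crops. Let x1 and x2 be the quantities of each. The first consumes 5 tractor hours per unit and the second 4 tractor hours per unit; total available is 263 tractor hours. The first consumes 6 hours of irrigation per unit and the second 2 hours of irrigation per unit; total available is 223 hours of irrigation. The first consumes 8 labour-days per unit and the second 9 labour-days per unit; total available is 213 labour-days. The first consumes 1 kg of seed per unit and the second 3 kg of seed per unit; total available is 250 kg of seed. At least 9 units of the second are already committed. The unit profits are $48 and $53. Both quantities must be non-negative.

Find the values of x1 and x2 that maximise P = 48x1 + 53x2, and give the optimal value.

x1 = 33/2, x2 = 9, maximum P = 1269

Feasible corners and P = 48x1 + 53x2:
  (0, 71/3) → P = 3763/3
  (0, 9) → P = 477
  (33/2, 9) → P = 1269

The binding constraints are 8x1 + 9x2 = 213 and x2 = 9.
Solving simultaneously gives x1 = 33/2, x2 = 9.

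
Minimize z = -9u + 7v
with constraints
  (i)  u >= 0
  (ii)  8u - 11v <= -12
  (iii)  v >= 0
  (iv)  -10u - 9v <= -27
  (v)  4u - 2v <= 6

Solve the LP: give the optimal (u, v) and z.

u = 45/14, v = 24/7, minimum z = -69/14

Corner points and z = -9u + 7v:
  (0, 3) → z = 21
  (27/26, 24/13) → z = 93/26
  (45/14, 24/7) → z = -69/14
The feasible region is unbounded (it extends along (0, 1), (1, 2)), but z strictly increases along every unbounded feasible direction, so there is no improving ray and the minimum is attained at a vertex.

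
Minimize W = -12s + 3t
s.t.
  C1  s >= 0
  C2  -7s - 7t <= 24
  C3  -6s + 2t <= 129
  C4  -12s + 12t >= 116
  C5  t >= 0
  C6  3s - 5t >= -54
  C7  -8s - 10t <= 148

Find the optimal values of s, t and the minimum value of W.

Vertices and W = -12s + 3t:
  (0, 29/3) → W = 29
  (0, 54/5) → W = 162/5
  (17/6, 25/2) → W = 7/2

At the optimal vertex, -12s + 12t = 116 and 3s - 5t = -54.
Solving simultaneously gives s = 17/6, t = 25/2.

s = 17/6, t = 25/2, minimum W = 7/2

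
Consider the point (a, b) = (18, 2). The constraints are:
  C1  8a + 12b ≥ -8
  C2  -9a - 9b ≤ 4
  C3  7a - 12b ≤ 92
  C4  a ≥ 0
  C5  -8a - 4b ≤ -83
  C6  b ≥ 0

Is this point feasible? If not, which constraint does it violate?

not feasible — violates C3

Constraint C3: 7a - 12b = 102, which is not ≤ 92. All other constraints are satisfied.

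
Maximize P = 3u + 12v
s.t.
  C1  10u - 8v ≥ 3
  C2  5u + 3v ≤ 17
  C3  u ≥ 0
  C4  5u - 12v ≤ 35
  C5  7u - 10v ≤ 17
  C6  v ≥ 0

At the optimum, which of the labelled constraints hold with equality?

C1 and C2

Extreme points and P = 3u + 12v:
  (29/14, 31/14) → P = 459/14
  (3/10, 0) → P = 9/10
  (221/71, 34/71) → P = 1071/71
  (17/7, 0) → P = 51/7

The maximum is at (29/14, 31/14). Substituting into each constraint, equality holds for C1 and C2; the remaining constraints have slack.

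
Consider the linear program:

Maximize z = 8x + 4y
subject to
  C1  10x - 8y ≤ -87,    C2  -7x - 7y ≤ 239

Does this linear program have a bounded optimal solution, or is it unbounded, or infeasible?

From the feasible point (-2521/126, -1781/126), moving in the direction (8, 10) keeps every constraint satisfied while z increases without bound.

unbounded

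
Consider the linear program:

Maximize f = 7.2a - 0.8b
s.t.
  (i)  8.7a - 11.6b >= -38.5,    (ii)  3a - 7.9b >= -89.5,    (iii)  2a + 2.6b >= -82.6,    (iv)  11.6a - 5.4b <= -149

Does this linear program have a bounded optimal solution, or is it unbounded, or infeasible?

bounded optimum

Vertices and f = 7.2a - 0.8b:
  (-52913/2291, -32081/2291) → f = -1776544/11455
  (-76025/4379, -1465/151) → f = -513392/4379
  (-5209/256, -2063/128) → f = -133.609375
The feasible region has finitely many vertices and no improving ray; the maximum is -513392/4379 at (-76025/4379, -1465/151).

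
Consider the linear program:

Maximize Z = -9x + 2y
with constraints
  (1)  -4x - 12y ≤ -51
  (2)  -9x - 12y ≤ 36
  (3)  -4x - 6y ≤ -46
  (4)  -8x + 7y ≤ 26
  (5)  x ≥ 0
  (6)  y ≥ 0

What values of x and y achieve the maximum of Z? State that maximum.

Vertices and Z = -9x + 2y:
  (41/4, 5/6) → Z = -1087/12
  (51/4, 0) → Z = -459/4
  (83/38, 118/19) → Z = -275/38
The feasible region is unbounded (it extends along (1, 0), (7, 8)), but Z strictly decreases along every unbounded feasible direction, so there is no improving ray and the maximum is attained at a vertex.

x = 83/38, y = 118/19, maximum Z = -275/38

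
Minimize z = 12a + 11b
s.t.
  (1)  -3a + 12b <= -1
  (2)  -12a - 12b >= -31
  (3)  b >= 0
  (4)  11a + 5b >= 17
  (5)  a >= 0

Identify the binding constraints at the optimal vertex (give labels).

(3) and (4)

Corner points and z = 12a + 11b:
  (32/15, 9/20) → z = 611/20
  (209/147, 40/147) → z = 2948/147
  (31/12, 0) → z = 31
  (17/11, 0) → z = 204/11

The minimum is at (17/11, 0). Substituting into each constraint, equality holds for (3) and (4); the remaining constraints have slack.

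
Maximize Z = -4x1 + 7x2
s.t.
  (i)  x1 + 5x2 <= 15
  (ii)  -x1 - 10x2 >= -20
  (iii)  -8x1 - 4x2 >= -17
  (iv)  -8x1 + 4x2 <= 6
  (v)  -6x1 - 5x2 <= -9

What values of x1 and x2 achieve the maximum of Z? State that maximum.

x1 = 5/21, x2 = 83/42, maximum Z = 541/42

Vertices and Z = -4x1 + 7x2:
  (45/38, 143/76) → Z = 641/76
  (5/21, 83/42) → Z = 541/42
  (49/16, -15/8) → Z = -203/8
  (3/32, 27/16) → Z = 183/16

At the optimal vertex, -x1 - 10x2 = -20 and -8x1 + 4x2 = 6.
Solving simultaneously gives x1 = 5/21, x2 = 83/42.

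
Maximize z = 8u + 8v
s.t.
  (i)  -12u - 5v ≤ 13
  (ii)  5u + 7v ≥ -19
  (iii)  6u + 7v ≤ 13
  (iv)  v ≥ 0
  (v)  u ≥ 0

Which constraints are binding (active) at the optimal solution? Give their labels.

(iii) and (iv)

Feasible corners and z = 8u + 8v:
  (13/6, 0) → z = 52/3
  (0, 13/7) → z = 104/7
  (0, 0) → z = 0

The maximum is at (13/6, 0). Substituting into each constraint, equality holds for (iii) and (iv); the remaining constraints have slack.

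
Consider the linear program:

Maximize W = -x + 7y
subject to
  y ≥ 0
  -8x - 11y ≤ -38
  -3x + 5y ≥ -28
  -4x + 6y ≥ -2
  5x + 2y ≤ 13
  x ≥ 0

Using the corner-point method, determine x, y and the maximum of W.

Corner points and W = -x + 7y:
  (67/39, 86/39) → W = 535/39
  (0, 38/11) → W = 266/11
  (0, 13/2) → W = 91/2

At the optimal vertex, 5x + 2y = 13 and x = 0.
Solving simultaneously gives x = 0, y = 13/2.

x = 0, y = 13/2, maximum W = 91/2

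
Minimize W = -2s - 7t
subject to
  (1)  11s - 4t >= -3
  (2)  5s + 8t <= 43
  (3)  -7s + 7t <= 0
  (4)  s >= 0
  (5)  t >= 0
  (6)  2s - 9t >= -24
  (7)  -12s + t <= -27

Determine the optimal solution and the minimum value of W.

s = 43/13, t = 43/13, minimum W = -387/13

Vertices and W = -2s - 7t:
  (43/13, 43/13) → W = -387/13
  (43/5, 0) → W = -86/5
  (27/11, 27/11) → W = -243/11
  (9/4, 0) → W = -9/2

The binding constraints are 5s + 8t = 43 and -7s + 7t = 0.
Solving simultaneously gives s = 43/13, t = 43/13.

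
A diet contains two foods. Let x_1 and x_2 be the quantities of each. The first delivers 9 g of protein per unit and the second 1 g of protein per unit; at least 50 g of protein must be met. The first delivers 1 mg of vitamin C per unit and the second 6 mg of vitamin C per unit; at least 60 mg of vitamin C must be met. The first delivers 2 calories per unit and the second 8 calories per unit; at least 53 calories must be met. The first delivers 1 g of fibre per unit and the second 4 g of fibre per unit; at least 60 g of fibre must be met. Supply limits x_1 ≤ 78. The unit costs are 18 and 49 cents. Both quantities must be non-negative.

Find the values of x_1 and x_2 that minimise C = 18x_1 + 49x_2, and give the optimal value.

x_1 = 4, x_2 = 14, minimum C = 758

Vertices and C = 18x_1 + 49x_2:
  (0, 50) → C = 2450
  (60, 0) → C = 1080
  (78, 0) → C = 1404
  (4, 14) → C = 758
The feasible region is unbounded (it extends along (0, 1)), but C strictly increases along every unbounded feasible direction, so there is no improving ray and the minimum is attained at a vertex.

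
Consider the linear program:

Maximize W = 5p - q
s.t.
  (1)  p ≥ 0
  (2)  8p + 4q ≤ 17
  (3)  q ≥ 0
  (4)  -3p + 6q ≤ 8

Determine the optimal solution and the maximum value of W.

p = 17/8, q = 0, maximum W = 85/8

Corner points and W = 5p - q:
  (0, 0) → W = 0
  (0, 4/3) → W = -4/3
  (17/8, 0) → W = 85/8
  (7/6, 23/12) → W = 47/12

At the optimal vertex, 8p + 4q = 17 and q = 0.
Solving simultaneously gives p = 17/8, q = 0.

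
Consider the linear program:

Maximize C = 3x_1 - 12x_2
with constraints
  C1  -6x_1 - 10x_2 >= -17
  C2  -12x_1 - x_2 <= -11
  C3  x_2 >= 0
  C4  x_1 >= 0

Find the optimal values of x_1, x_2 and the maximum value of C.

x_1 = 17/6, x_2 = 0, maximum C = 17/2

Corner points and C = 3x_1 - 12x_2:
  (31/38, 23/19) → C = -459/38
  (17/6, 0) → C = 17/2
  (11/12, 0) → C = 11/4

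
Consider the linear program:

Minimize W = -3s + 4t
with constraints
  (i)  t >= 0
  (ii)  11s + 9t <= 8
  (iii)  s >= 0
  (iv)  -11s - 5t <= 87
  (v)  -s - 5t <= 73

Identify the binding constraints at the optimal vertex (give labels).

Extreme points and W = -3s + 4t:
  (8/11, 0) → W = -24/11
  (0, 0) → W = 0
  (0, 8/9) → W = 32/9

The minimum is at (8/11, 0). Substituting into each constraint, equality holds for (i) and (ii); the remaining constraints have slack.

(i) and (ii)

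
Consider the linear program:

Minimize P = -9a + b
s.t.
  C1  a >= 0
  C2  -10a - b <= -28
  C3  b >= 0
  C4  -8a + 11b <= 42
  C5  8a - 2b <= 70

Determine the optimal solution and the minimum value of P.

At the optimal vertex, -8a + 11b = 42 and 8a - 2b = 70.
Solving simultaneously gives a = 427/36, b = 112/9.

a = 427/36, b = 112/9, minimum P = -3395/36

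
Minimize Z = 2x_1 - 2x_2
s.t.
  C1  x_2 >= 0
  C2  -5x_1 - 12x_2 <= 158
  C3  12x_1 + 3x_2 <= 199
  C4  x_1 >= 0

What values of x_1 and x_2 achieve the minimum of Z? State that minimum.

x_1 = 0, x_2 = 199/3, minimum Z = -398/3

Feasible corners and Z = 2x_1 - 2x_2:
  (199/12, 0) → Z = 199/6
  (0, 0) → Z = 0
  (0, 199/3) → Z = -398/3

The optimum lies where 12x_1 + 3x_2 = 199 and x_1 = 0.
Solving simultaneously gives x_1 = 0, x_2 = 199/3.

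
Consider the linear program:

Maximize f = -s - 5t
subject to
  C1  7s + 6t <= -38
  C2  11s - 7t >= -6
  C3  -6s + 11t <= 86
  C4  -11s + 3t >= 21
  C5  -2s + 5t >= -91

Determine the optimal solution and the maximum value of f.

s = -667/41, t = -1013/41, maximum f = 5732/41

Feasible corners and f = -s - 5t:
  (-129/44, -15/4) → f = 477/22
  (-667/41, -1013/41) → f = 5732/41
  (-54/7, -149/7) → f = 799/7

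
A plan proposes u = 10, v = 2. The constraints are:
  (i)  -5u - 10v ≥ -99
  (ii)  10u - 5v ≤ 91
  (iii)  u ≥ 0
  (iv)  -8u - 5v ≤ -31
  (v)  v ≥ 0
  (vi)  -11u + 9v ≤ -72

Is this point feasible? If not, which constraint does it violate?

feasible

(i): -70 ≥ -99 ✓
(ii): 90 ≤ 91 ✓
(iii): 10 ≥ 0 ✓
(iv): -90 ≤ -31 ✓
(v): 2 ≥ 0 ✓
(vi): -92 ≤ -72 ✓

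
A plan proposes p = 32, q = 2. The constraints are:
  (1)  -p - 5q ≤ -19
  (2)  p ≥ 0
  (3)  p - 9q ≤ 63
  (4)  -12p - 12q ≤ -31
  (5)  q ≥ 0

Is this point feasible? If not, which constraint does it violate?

(1): -42 ≤ -19 ✓
(2): 32 ≥ 0 ✓
(3): 14 ≤ 63 ✓
(4): -408 ≤ -31 ✓
(5): 2 ≥ 0 ✓

feasible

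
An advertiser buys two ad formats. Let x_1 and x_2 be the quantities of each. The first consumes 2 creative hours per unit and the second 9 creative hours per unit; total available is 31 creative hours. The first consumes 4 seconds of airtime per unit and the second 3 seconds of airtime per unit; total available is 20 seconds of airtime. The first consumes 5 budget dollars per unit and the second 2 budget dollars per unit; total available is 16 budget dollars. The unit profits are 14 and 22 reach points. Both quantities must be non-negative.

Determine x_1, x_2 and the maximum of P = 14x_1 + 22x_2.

x_1 = 2, x_2 = 3, maximum P = 94

Corner points and P = 14x_1 + 22x_2:
  (0, 0) → P = 0
  (0, 31/9) → P = 682/9
  (16/5, 0) → P = 224/5
  (2, 3) → P = 94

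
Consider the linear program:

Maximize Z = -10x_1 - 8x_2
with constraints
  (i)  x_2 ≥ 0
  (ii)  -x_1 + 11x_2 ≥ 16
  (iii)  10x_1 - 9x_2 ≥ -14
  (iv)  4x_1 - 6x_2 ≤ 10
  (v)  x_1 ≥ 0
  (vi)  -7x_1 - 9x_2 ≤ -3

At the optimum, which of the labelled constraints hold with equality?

(ii) and (v)

Feasible corners and Z = -10x_1 - 8x_2:
  (103/19, 37/19) → Z = -1326/19
  (0, 16/11) → Z = -128/11
  (0, 14/9) → Z = -112/9
The feasible region is unbounded (it extends along (9, 10), (3, 2)), but Z strictly decreases along every unbounded feasible direction, so there is no improving ray and the maximum is attained at a vertex.

The maximum is at (0, 16/11). Substituting into each constraint, equality holds for (ii) and (v); the remaining constraints have slack.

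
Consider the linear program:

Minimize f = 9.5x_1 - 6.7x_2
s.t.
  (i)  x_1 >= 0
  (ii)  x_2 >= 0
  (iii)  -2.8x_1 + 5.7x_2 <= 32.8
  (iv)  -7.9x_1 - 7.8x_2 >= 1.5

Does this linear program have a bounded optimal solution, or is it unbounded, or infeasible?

The boundaries x_1 = 0 and x_2 = 0 meet at (0, 0), but that point violates -7.9x_1 - 7.8x_2 ≥ 1.5. Every candidate vertex is excluded by some other constraint, so the feasible region is empty.

infeasible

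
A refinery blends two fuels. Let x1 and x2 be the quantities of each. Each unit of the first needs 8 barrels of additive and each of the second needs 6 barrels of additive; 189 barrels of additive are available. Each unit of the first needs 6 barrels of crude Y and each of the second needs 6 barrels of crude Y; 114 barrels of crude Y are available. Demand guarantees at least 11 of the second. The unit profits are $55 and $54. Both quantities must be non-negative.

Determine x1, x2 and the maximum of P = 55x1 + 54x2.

x1 = 8, x2 = 11, maximum P = 1034

Vertices and P = 55x1 + 54x2:
  (0, 19) → P = 1026
  (0, 11) → P = 594
  (8, 11) → P = 1034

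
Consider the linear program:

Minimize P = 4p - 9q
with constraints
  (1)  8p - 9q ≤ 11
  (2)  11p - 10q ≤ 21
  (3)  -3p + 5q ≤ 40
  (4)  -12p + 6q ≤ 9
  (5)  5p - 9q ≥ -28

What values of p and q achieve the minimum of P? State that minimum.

Vertices and P = 4p - 9q:
  (79/19, 47/19) → P = -107/19
  (-49/20, -17/5) → P = 104/5
  (67/7, 59/7) → P = -263/7
  (29/26, 97/26) → P = -757/26

p = 67/7, q = 59/7, minimum P = -263/7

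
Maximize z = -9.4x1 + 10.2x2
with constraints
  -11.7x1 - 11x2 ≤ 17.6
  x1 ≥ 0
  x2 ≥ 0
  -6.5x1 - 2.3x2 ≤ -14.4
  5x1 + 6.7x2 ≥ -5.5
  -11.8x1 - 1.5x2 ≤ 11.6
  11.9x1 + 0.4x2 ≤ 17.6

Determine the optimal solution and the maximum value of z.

The optimum lies where x1 = 0 and 11.9x1 + 0.4x2 = 17.6.
Solving simultaneously gives x1 = 0, x2 = 44.

x1 = 0, x2 = 44, maximum z = 448.8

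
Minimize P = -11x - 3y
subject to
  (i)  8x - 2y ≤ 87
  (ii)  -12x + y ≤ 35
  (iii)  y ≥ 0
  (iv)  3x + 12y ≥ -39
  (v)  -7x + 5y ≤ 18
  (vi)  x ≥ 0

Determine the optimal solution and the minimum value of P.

Feasible corners and P = -11x - 3y:
  (87/8, 0) → P = -957/8
  (471/26, 753/26) → P = -3720/13
  (0, 0) → P = 0
  (0, 18/5) → P = -54/5

x = 471/26, y = 753/26, minimum P = -3720/13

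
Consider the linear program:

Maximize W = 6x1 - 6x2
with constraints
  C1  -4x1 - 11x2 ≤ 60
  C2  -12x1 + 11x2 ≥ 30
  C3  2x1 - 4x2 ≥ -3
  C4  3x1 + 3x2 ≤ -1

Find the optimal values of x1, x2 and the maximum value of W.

Vertices and W = 6x1 - 6x2:
  (-45/8, -75/22) → W = -585/44
  (-273/38, -54/19) → W = -495/19
  (-87/26, -12/13) → W = -189/13

The optimum lies where -4x1 - 11x2 = 60 and -12x1 + 11x2 = 30.
Solving simultaneously gives x1 = -45/8, x2 = -75/22.

x1 = -45/8, x2 = -75/22, maximum W = -585/44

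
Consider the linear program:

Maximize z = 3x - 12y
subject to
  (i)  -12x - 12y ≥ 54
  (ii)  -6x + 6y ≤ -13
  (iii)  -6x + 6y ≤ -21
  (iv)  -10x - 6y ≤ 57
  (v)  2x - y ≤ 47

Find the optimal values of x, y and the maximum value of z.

x = 225/22, y = -292/11, maximum z = 7683/22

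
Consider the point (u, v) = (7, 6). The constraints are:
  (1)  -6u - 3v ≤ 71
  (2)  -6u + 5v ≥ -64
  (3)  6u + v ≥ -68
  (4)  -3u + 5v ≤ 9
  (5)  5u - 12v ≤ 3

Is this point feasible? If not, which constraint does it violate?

(1): -60 ≤ 71 ✓
(2): -12 ≥ -64 ✓
(3): 48 ≥ -68 ✓
(4): 9 ≤ 9 ✓
(5): -37 ≤ 3 ✓

feasible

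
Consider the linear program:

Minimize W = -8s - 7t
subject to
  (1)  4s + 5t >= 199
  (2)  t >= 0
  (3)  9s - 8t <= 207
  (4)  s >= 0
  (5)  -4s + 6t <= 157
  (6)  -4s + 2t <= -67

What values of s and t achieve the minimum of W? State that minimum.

Extreme points and W = -8s - 7t:
  (2627/77, 963/77) → W = -27757/77
  (733/28, 132/7) → W = -2390/7
  (1249/11, 2241/22) → W = -35671/22
  (179/4, 56) → W = -750

At the optimal vertex, 9s - 8t = 207 and -4s + 6t = 157.
Solving simultaneously gives s = 1249/11, t = 2241/22.

s = 1249/11, t = 2241/22, minimum W = -35671/22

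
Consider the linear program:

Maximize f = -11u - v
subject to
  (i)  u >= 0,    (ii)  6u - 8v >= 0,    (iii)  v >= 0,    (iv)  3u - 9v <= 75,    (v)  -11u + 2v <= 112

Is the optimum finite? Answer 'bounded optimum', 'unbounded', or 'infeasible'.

bounded optimum

Vertices and f = -11u - v:
  (0, 0) → f = 0
  (25, 0) → f = -275
The feasible region has finitely many vertices and no improving ray; the maximum is 0 at (0, 0).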